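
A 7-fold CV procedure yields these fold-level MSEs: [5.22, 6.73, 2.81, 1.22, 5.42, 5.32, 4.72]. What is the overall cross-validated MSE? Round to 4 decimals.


Add all fold MSEs: 31.4400.
Divide by k = 7: 31.4400/7 = 4.4914.

4.4914


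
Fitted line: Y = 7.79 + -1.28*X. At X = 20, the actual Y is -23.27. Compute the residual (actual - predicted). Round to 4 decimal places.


Compute yhat = 7.79 + (-1.28)(20) = -17.8100.
Residual = actual - predicted = -23.27 - -17.8100 = -5.4600.

-5.4600


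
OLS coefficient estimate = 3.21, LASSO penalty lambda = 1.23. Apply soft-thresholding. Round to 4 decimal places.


Check: |3.21| = 3.21 vs lambda = 1.23.
Since |beta| > lambda, coefficient = sign(beta)*(|beta| - lambda) = 1.9800.
Soft-thresholded coefficient = 1.9800.

1.9800


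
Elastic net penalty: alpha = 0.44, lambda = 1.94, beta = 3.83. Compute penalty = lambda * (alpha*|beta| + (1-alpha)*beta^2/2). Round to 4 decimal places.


alpha * |beta| = 0.44 * 3.83 = 1.6852.
(1-alpha) * beta^2/2 = 0.56 * 14.6689/2 = 4.1073.
Total = 1.94 * (1.6852 + 4.1073) = 11.2374.

11.2374


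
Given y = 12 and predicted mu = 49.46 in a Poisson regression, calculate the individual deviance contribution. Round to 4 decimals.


First: ln(12/49.46) = -1.416258.
Then: 12 * -1.416258 = -16.995096.
y - mu = 12 - 49.46 = -37.46.
D = 2(-16.995096 - -37.46) = 40.929808, which rounds to 40.9298.

40.9298


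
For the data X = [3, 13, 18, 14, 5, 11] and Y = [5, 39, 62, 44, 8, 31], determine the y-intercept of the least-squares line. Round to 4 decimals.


First find the slope: b1 = 3.8368.
Means: xbar = 10.6667, ybar = 31.5000.
b0 = ybar - b1 * xbar = 31.5000 - 3.8368 * 10.6667 = -9.4256.

-9.4256


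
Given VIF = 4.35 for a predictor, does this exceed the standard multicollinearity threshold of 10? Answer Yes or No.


The threshold is 10.
VIF = 4.35 is < 10.
Multicollinearity indication: No.

No


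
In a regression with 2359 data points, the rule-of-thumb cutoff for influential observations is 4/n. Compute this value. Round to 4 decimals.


Cook's distance cutoff = 4/n = 4/2359.
= 0.0017.

0.0017


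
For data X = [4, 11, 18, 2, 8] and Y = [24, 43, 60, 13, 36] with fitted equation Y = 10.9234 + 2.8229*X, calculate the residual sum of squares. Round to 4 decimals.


For each point, residual = actual - predicted.
Residuals: [1.7850, 1.0247, -1.7356, -3.5692, 2.4934].
Sum of squared residuals = 26.2048.

26.2048


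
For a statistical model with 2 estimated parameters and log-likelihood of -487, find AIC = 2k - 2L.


Compute:
2k = 2*2 = 4.
-2*loglik = -2*(-487) = 974.
AIC = 4 + 974 = 978.

978


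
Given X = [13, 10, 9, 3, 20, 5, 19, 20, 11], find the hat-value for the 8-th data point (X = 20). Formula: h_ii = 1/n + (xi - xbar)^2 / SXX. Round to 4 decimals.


n = 9, xbar = 12.2222.
SXX = sum((xi - xbar)^2) = 321.5556.
h = 1/9 + (20 - 12.2222)^2 / 321.5556 = 0.2992.

0.2992


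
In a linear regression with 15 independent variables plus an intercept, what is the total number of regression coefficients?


Total coefficients = number of predictors + 1 (for the intercept).
= 15 + 1 = 16.

16


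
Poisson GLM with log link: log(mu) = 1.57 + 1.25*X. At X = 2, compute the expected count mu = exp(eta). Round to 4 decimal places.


eta = 1.57 + 1.25 * 2 = 4.0700.
mu = exp(4.0700) = 58.5570.

58.5570


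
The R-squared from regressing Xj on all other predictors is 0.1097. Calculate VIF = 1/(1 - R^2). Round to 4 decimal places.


Denominator: 1 - 0.1097 = 0.8903.
VIF = 1 / 0.8903 = 1.1232.

1.1232


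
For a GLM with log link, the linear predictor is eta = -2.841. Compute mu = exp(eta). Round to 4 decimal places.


mu = exp(eta) = exp(-2.841).
= 0.0584.

0.0584


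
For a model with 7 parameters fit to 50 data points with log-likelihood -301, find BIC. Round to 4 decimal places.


ln(50) = 3.912023.
k * ln(n) = 7 * 3.912023 = 27.384161.
-2L = 602.
BIC = 27.384161 + 602 = 629.384161, which rounds to 629.3842.

629.3842


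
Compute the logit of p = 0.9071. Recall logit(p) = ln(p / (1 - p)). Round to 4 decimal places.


1 - p = 0.0929.
p/(1-p) = 9.7643.
logit = ln(9.7643) = 2.2787.

2.2787


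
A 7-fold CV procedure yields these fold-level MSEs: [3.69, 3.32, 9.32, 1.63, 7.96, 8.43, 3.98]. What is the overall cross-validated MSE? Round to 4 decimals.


Add all fold MSEs: 38.3300.
Divide by k = 7: 38.3300/7 = 5.4757.

5.4757


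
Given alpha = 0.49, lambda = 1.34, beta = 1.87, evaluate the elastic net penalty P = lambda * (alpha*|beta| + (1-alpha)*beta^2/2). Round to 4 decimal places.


Compute:
L1 = 0.49 * 1.87 = 0.9163.
L2 = 0.51 * 1.87^2 / 2 = 0.8917.
Penalty = 1.34 * (0.9163 + 0.8917) = 2.4227.

2.4227


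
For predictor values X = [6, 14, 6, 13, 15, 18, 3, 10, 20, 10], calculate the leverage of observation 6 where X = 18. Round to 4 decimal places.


n = 10, xbar = 11.5000.
SXX = sum((xi - xbar)^2) = 272.5000.
h = 1/10 + (18 - 11.5000)^2 / 272.5000 = 0.2550.

0.2550


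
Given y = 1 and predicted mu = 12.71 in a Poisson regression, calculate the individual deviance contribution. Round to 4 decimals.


Compute y*ln(y/mu) = 1*ln(1/12.71) = 1*-2.542389 = -2.542389.
y - mu = -11.71.
D = 2*(-2.542389 - (-11.71)) = 18.335222, which rounds to 18.3352.

18.3352


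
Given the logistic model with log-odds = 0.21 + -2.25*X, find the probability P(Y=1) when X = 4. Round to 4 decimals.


Compute z = 0.21 + (-2.25)(4) = -8.7900.
exp(-z) = 6568.2322.
P = 1/(1 + 6568.2322) = 0.0002.

0.0002


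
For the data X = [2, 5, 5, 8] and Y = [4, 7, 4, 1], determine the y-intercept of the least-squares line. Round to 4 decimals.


First find the slope: b1 = -0.5000.
Means: xbar = 5.0000, ybar = 4.0000.
b0 = ybar - b1 * xbar = 4.0000 - -0.5000 * 5.0000 = 6.5000.

6.5000


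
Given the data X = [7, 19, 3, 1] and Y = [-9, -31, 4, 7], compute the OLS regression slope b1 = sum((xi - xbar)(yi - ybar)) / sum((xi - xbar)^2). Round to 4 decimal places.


The sample means are xbar = 7.5000 and ybar = -7.2500.
Compute S_xx = 195.0000 and S_xy = -415.5000.
Slope b1 = S_xy / S_xx = -415.5000 / 195.0000 = -2.1308.

-2.1308


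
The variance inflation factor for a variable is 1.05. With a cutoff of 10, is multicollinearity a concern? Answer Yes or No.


The threshold is 10.
VIF = 1.05 is < 10.
Multicollinearity indication: No.

No


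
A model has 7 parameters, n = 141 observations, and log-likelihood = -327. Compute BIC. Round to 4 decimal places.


k * ln(n) = 7 * ln(141) = 7 * 4.948760 = 34.641320.
-2 * loglik = -2 * (-327) = 654.
BIC = 34.641320 + 654 = 688.641320, which rounds to 688.6413.

688.6413


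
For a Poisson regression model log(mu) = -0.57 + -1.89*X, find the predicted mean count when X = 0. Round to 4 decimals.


Compute eta = -0.57 + -1.89 * 0 = -0.5700.
Apply inverse link: mu = e^-0.5700 = 0.5655.

0.5655


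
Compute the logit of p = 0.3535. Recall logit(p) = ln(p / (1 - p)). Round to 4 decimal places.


The odds are p/(1-p) = 0.3535 / 0.6465 = 0.5468.
logit(p) = ln(0.5468) = -0.6037.

-0.6037


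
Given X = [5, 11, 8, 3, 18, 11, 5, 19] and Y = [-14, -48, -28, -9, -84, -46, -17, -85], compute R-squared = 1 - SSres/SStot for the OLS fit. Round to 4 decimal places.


The fitted line is Y = 8.9050 + -5.0280*X.
SSres = 35.6790, SStot = 6355.8750.
R^2 = 1 - SSres/SStot = 0.9944.

0.9944


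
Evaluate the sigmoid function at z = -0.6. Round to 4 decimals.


First, exp(0.6000) = 1.8221.
Then sigma(z) = 1/(1 + 1.8221) = 0.3543.

0.3543


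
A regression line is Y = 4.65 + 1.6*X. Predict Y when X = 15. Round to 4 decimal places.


Plug X = 15 into Y = 4.65 + 1.6*X:
Y = 4.65 + 24.0000 = 28.6500.

28.6500


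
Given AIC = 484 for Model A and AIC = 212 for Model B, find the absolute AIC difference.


|AIC_A - AIC_B| = |484 - 212| = 272.
Model B is preferred (lower AIC).

272


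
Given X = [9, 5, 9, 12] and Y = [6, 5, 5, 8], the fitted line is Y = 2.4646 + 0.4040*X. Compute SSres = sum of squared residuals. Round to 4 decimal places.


Compute predicted values, then residuals = yi - yhat_i.
Residuals: [-0.1006, 0.5154, -1.1006, 0.6874].
SSres = sum(residual^2) = 1.9596.

1.9596


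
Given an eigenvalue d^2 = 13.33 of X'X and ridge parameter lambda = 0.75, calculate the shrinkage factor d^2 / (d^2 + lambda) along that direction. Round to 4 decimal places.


Denominator = d^2 + lambda = 13.33 + 0.75 = 14.0800.
Shrinkage = 13.33 / 14.0800 = 0.9467.

0.9467


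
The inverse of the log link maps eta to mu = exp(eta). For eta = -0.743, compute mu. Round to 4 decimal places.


mu = exp(eta) = exp(-0.743).
= 0.4757.

0.4757


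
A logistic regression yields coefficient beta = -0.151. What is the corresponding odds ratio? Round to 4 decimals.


The odds ratio is computed as:
OR = e^(-0.151) = 0.8598.

0.8598


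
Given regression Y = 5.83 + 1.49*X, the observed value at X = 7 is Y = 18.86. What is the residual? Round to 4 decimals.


Predicted = 5.83 + 1.49 * 7 = 16.2600.
Residual = 18.86 - 16.2600 = 2.6000.

2.6000


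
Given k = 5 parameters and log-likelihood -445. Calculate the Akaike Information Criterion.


Compute:
2k = 2*5 = 10.
-2*loglik = -2*(-445) = 890.
AIC = 10 + 890 = 900.

900


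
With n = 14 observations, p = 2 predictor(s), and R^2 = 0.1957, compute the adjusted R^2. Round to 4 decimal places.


Adjusted R^2 = 1 - (1 - R^2) * (n-1)/(n-p-1).
(1 - R^2) = 0.8043.
(n-1)/(n-p-1) = 13/11.
(1 - R^2) * (n-1) = 0.8043 * 13 = 10.4559.
Divide by (n-p-1): 10.4559 / 11 = 0.9505.
Adj R^2 = 1 - 0.9505 = 0.0495.

0.0495


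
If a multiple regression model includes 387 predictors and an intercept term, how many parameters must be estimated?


Each predictor gets one coefficient, plus one intercept.
Total parameters = 387 + 1 = 388.

388


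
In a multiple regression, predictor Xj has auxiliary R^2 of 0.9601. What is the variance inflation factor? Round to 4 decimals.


VIF = 1 / (1 - 0.9601).
= 1 / 0.0399 = 25.0627.

25.0627


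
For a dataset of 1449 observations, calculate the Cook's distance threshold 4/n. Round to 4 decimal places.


The threshold is 4/n.
4/1449 = 0.0028.

0.0028


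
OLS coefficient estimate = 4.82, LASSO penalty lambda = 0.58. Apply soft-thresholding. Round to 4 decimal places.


Check: |4.82| = 4.82 vs lambda = 0.58.
Since |beta| > lambda, coefficient = sign(beta)*(|beta| - lambda) = 4.2400.
Soft-thresholded coefficient = 4.2400.

4.2400


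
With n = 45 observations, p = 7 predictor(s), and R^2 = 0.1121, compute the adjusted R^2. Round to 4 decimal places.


Adjusted R^2 = 1 - (1 - R^2) * (n-1)/(n-p-1).
(1 - R^2) = 0.8879.
(n-1)/(n-p-1) = 44/37.
(1 - R^2) * (n-1) = 0.8879 * 44 = 39.0676.
Divide by (n-p-1): 39.0676 / 37 = 1.0559.
Adj R^2 = 1 - 1.0559 = -0.0559.

-0.0559


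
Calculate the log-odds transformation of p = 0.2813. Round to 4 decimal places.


Compute the odds: 0.2813/0.7187 = 0.3914.
Take the natural log: ln(0.3914) = -0.9380.

-0.9380


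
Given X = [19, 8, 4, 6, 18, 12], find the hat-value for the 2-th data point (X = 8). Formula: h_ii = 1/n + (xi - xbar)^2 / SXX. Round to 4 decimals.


Compute xbar = 11.1667 with n = 6 observations.
SXX = 196.8333.
Leverage = 1/6 + (8 - 11.1667)^2/196.8333 = 0.2176.

0.2176


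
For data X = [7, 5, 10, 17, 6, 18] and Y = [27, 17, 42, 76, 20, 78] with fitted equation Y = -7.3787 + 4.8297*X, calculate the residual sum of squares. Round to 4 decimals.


For each point, residual = actual - predicted.
Residuals: [0.5708, 0.2302, 1.0817, 1.2738, -1.5995, -1.5559].
Sum of squared residuals = 8.1507.

8.1507


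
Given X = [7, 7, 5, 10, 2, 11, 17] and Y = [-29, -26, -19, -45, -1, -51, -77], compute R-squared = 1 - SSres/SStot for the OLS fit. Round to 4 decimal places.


Fit the OLS line: b0 = 7.5072, b1 = -5.0941.
SSres = 22.1922.
SStot = 3647.7143.
R^2 = 1 - 22.1922/3647.7143 = 0.9939.

0.9939


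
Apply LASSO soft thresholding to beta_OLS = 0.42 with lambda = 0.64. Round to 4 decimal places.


Check: |0.42| = 0.42 vs lambda = 0.64.
Since |beta| <= lambda, the coefficient is set to 0.
Soft-thresholded coefficient = 0.0000.

0.0000


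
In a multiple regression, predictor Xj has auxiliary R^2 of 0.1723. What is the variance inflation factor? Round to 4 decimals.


Denominator: 1 - 0.1723 = 0.8277.
VIF = 1 / 0.8277 = 1.2082.

1.2082


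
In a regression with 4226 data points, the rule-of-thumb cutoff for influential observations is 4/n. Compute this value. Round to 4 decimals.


Cook's distance cutoff = 4/n = 4/4226.
= 0.0009.

0.0009


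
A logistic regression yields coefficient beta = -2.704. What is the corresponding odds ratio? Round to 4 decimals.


The odds ratio is computed as:
OR = e^(-2.704) = 0.0669.

0.0669


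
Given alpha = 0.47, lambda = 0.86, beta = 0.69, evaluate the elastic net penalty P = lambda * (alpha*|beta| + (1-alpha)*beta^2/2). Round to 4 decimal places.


Compute:
L1 = 0.47 * 0.69 = 0.3243.
L2 = 0.53 * 0.69^2 / 2 = 0.1262.
Penalty = 0.86 * (0.3243 + 0.1262) = 0.3874.

0.3874


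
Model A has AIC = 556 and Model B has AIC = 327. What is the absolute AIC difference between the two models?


Compute |556 - 327| = 229.
Model B has the smaller AIC.

229


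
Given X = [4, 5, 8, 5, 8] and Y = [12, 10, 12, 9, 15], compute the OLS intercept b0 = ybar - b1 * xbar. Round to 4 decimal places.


The slope is b1 = 0.7857.
Sample means are xbar = 6.0000 and ybar = 11.6000.
Intercept: b0 = 11.6000 - (0.7857)(6.0000) = 6.8857.

6.8857


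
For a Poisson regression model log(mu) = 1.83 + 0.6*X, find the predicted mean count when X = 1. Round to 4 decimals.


Compute eta = 1.83 + 0.6 * 1 = 2.4300.
Apply inverse link: mu = e^2.4300 = 11.3589.

11.3589


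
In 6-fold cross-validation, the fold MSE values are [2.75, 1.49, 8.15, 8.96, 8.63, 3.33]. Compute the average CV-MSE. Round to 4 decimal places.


Add all fold MSEs: 33.3100.
Divide by k = 6: 33.3100/6 = 5.5517.

5.5517


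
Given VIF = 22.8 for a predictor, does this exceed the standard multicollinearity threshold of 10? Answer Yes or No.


Compare VIF = 22.8 to the threshold of 10.
22.8 >= 10, so the answer is Yes.

Yes


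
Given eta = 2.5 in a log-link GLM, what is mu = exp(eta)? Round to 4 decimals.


mu = exp(eta) = exp(2.5).
= 12.1825.

12.1825


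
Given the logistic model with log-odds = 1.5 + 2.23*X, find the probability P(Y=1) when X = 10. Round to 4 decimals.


Linear predictor: z = 1.5 + 2.23 * 10 = 23.8000.
P = 1/(1 + exp(-23.8000)) = 1/(1 + 0.0000) = 1.0000.

1.0000


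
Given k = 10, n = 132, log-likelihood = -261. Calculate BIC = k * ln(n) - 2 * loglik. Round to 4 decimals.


Compute k*ln(n) = 10*ln(132) = 10*4.882802 = 48.828020.
Then -2*loglik = 522.
BIC = 48.828020 + 522 = 570.828020, which rounds to 570.8280.

570.8280


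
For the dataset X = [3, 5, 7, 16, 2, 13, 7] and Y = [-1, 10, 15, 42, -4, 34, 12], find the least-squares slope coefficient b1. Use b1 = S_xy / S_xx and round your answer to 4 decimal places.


Calculate xbar = 7.5714, ybar = 15.4286.
S_xx = 159.7143, S_xy = 524.2857.
Using b1 = S_xy / S_xx = 524.2857 / 159.7143, we get b1 = 3.2826.

3.2826


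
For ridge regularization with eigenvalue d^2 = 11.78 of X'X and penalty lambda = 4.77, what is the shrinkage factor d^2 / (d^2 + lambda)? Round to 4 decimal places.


Compute the denominator: 11.78 + 4.77 = 16.5500.
Shrinkage factor = 11.78 / 16.5500 = 0.7118.

0.7118


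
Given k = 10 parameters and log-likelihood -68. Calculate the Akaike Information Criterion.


Compute:
2k = 2*10 = 20.
-2*loglik = -2*(-68) = 136.
AIC = 20 + 136 = 156.

156


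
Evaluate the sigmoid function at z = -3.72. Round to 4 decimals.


First, exp(3.7200) = 41.2644.
Then sigma(z) = 1/(1 + 41.2644) = 0.0237.

0.0237


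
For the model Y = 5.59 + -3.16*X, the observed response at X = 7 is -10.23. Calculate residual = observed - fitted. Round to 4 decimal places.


Compute yhat = 5.59 + (-3.16)(7) = -16.5300.
Residual = actual - predicted = -10.23 - -16.5300 = 6.3000.

6.3000


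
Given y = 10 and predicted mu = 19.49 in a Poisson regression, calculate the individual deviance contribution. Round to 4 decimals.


First: ln(10/19.49) = -0.667316.
Then: 10 * -0.667316 = -6.673160.
y - mu = 10 - 19.49 = -9.49.
D = 2(-6.673160 - -9.49) = 5.633680, which rounds to 5.6337.

5.6337


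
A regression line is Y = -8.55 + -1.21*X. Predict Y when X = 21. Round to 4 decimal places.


Predicted value:
Y = -8.55 + (-1.21)(21) = -8.55 + -25.4100 = -33.9600.

-33.9600


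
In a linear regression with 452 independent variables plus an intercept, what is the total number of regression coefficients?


Each predictor gets one coefficient, plus one intercept.
Total parameters = 452 + 1 = 453.

453


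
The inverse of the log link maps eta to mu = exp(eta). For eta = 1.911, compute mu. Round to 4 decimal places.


Apply the inverse link:
mu = e^1.911 = 6.7598.

6.7598


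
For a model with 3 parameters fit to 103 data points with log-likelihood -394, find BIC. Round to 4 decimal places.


k * ln(n) = 3 * ln(103) = 3 * 4.634729 = 13.904187.
-2 * loglik = -2 * (-394) = 788.
BIC = 13.904187 + 788 = 801.904187, which rounds to 801.9042.

801.9042


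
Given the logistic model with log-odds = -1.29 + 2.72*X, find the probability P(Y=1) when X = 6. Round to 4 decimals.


z = -1.29 + 2.72 * 6 = 15.0300.
Sigmoid: P = 1 / (1 + exp(-15.0300)) = 1.0000.

1.0000


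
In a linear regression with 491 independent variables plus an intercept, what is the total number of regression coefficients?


Including the intercept, the model has 491 predictor coefficients + 1 intercept.
Total = 492.

492


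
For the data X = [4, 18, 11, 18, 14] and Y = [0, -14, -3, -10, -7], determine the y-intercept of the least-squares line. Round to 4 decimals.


The slope is b1 = -0.8897.
Sample means are xbar = 13.0000 and ybar = -6.8000.
Intercept: b0 = -6.8000 - (-0.8897)(13.0000) = 4.7662.

4.7662


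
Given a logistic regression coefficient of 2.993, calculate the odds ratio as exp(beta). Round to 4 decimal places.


The odds ratio is computed as:
OR = e^(2.993) = 19.9454.

19.9454


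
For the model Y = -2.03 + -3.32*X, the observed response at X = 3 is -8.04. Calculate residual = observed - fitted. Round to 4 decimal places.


Fitted value at X = 3 is yhat = -2.03 + -3.32*3 = -11.9900.
Residual = -8.04 - -11.9900 = 3.9500.

3.9500


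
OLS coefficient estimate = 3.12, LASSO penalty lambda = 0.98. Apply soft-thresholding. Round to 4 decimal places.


Check: |3.12| = 3.12 vs lambda = 0.98.
Since |beta| > lambda, coefficient = sign(beta)*(|beta| - lambda) = 2.1400.
Soft-thresholded coefficient = 2.1400.

2.1400


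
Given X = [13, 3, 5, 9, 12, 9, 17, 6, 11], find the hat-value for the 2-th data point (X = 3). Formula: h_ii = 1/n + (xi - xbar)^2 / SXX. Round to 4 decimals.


n = 9, xbar = 9.4444.
SXX = sum((xi - xbar)^2) = 152.2222.
h = 1/9 + (3 - 9.4444)^2 / 152.2222 = 0.3839.

0.3839


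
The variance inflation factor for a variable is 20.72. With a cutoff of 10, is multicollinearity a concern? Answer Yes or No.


The threshold is 10.
VIF = 20.72 is >= 10.
Multicollinearity indication: Yes.

Yes


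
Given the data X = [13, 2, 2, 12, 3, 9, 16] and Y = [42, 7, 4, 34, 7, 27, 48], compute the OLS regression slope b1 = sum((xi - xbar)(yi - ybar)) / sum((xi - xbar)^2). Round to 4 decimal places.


First compute the means: xbar = 8.1429, ybar = 24.1429.
Then S_xx = sum((xi - xbar)^2) = 202.8571.
S_xy = sum((xi - xbar)(yi - ybar)) = 631.8571.
b1 = S_xy / S_xx = 631.8571 / 202.8571 = 3.1148.

3.1148


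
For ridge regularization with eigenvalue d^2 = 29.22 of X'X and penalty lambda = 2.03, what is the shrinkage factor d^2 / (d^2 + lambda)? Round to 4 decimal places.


Denominator = d^2 + lambda = 29.22 + 2.03 = 31.2500.
Shrinkage = 29.22 / 31.2500 = 0.9350.

0.9350


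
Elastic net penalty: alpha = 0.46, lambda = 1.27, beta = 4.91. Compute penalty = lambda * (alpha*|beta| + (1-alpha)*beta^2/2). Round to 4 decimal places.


L1 component = 0.46 * |4.91| = 2.2586.
L2 component = 0.54 * 4.91^2 / 2 = 6.5092.
Penalty = 1.27 * (2.2586 + 6.5092) = 1.27 * 8.7678 = 11.1351.

11.1351


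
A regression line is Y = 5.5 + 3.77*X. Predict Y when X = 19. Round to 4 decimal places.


Substitute X = 19 into the equation:
Y = 5.5 + 3.77 * 19 = 5.5 + 71.6300 = 77.1300.

77.1300


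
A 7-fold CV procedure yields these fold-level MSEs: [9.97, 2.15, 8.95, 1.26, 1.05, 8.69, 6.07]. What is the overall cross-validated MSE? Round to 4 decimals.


Total MSE across folds = 38.1400.
CV-MSE = 38.1400/7 = 5.4486.

5.4486


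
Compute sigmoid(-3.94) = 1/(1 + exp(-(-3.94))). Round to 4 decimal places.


First, exp(3.9400) = 51.4186.
Then sigma(z) = 1/(1 + 51.4186) = 0.0191.

0.0191


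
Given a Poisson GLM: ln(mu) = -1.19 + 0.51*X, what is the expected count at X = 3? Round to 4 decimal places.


Linear predictor: eta = -1.19 + (0.51)(3) = 0.3400.
Expected count: mu = exp(0.3400) = 1.4049.

1.4049


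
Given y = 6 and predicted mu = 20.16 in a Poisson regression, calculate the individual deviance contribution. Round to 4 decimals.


y/mu = 6/20.16 = 0.297619 (approx.), and ln(6/20.16) = -1.211941.
y * ln(y/mu) = 6 * -1.211941 = -7.271646.
y - mu = -14.16.
D = 2 * (-7.271646 - -14.16) = 13.776708, which rounds to 13.7767.

13.7767


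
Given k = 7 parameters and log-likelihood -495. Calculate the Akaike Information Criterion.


AIC = 2*7 - 2*(-495).
= 14 + 990 = 1004.

1004


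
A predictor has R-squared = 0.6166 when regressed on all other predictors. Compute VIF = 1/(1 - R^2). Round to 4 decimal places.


Using VIF = 1/(1 - R^2_j):
1 - 0.6166 = 0.3834.
VIF = 2.6082.

2.6082


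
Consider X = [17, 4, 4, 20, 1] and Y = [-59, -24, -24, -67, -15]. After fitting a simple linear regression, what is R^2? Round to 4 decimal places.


Fit the OLS line: b0 = -12.8233, b1 = -2.7149.
SSres = 0.5060.
SStot = 2202.8000.
R^2 = 1 - 0.5060/2202.8000 = 0.9998.

0.9998


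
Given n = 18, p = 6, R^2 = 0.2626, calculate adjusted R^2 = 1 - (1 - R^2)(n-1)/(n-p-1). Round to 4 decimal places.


Plug in: Adj R^2 = 1 - (1 - 0.2626) * 17/11.
= 1 - 0.7374 * 17/11
= 1 - 12.5358 / 11
= 1 - 1.1396 = -0.1396.

-0.1396


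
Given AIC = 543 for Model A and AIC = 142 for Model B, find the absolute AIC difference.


|AIC_A - AIC_B| = |543 - 142| = 401.
Model B is preferred (lower AIC).

401


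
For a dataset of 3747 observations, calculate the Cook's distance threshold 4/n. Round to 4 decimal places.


Using the rule of thumb:
Threshold = 4 / 3747 = 0.0011.

0.0011


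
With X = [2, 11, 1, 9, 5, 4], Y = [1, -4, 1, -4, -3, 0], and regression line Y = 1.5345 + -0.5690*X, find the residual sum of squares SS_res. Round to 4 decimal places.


Compute predicted values, then residuals = yi - yhat_i.
Residuals: [0.6035, 0.7245, 0.0345, -0.4135, -1.6895, 0.7415].
SSres = sum(residual^2) = 4.4655.

4.4655


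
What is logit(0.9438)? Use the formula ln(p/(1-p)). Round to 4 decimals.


Compute the odds: 0.9438/0.0562 = 16.7936.
Take the natural log: ln(16.7936) = 2.8210.

2.8210


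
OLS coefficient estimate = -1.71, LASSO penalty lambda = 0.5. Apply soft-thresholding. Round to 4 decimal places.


Absolute value: |-1.71| = 1.71.
Compare to lambda = 0.5.
Since |beta| > lambda, coefficient = sign(beta)*(|beta| - lambda) = -1.2100.

-1.2100


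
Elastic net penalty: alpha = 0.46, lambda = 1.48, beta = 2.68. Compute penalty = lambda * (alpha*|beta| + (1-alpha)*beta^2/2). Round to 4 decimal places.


alpha * |beta| = 0.46 * 2.68 = 1.2328.
(1-alpha) * beta^2/2 = 0.54 * 7.1824/2 = 1.9392.
Total = 1.48 * (1.2328 + 1.9392) = 4.6946.

4.6946


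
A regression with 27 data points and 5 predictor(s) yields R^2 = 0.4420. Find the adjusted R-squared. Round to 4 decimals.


Adjusted R^2 = 1 - (1 - R^2) * (n-1)/(n-p-1).
(1 - R^2) = 0.5580.
(n-1)/(n-p-1) = 26/21.
(1 - R^2) * (n-1) = 0.5580 * 26 = 14.5080.
Divide by (n-p-1): 14.5080 / 21 = 0.6909.
Adj R^2 = 1 - 0.6909 = 0.3091.

0.3091


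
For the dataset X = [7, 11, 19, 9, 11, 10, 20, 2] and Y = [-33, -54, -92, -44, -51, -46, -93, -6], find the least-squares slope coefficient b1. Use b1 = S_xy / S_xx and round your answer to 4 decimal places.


First compute the means: xbar = 11.1250, ybar = -52.3750.
Then S_xx = sum((xi - xbar)^2) = 246.8750.
S_xy = sum((xi - xbar)(yi - ybar)) = -1200.6250.
b1 = S_xy / S_xx = -1200.6250 / 246.8750 = -4.8633.

-4.8633


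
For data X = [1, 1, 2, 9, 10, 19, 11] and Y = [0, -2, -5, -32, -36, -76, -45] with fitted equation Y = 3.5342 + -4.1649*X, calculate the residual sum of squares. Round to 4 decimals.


Predicted values from Y = 3.5342 + -4.1649*X.
Residuals: [0.6307, -1.3693, -0.2044, 1.9499, 2.1148, -0.4011, -2.7203].
SSres = 18.1499.

18.1499


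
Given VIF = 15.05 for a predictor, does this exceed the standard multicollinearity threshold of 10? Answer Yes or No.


The threshold is 10.
VIF = 15.05 is >= 10.
Multicollinearity indication: Yes.

Yes


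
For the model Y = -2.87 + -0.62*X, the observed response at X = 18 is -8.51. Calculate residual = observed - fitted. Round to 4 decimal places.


Predicted = -2.87 + -0.62 * 18 = -14.0300.
Residual = -8.51 - -14.0300 = 5.5200.

5.5200


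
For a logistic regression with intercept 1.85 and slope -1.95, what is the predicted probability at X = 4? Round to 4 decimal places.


z = 1.85 + -1.95 * 4 = -5.9500.
Sigmoid: P = 1 / (1 + exp(5.9500)) = 0.0026.

0.0026


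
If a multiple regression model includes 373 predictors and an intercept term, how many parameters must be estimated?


Total coefficients = number of predictors + 1 (for the intercept).
= 373 + 1 = 374.

374


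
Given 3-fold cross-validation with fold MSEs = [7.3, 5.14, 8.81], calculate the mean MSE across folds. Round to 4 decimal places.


Add all fold MSEs: 21.2500.
Divide by k = 3: 21.2500/3 = 7.0833.

7.0833


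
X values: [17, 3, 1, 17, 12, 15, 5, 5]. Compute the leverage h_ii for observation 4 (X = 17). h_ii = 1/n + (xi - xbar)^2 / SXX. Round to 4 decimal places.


Mean of X: xbar = 9.3750.
SXX = 303.8750.
For X = 17: h = 1/8 + (17 - 9.3750)^2/303.8750 = 0.3163.

0.3163


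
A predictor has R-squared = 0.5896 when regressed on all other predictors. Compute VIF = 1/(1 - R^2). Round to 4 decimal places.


Using VIF = 1/(1 - R^2_j):
1 - 0.5896 = 0.4104.
VIF = 2.4366.

2.4366


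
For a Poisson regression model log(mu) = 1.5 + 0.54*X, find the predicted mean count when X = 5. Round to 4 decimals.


Linear predictor: eta = 1.5 + (0.54)(5) = 4.2000.
Expected count: mu = exp(4.2000) = 66.6863.

66.6863


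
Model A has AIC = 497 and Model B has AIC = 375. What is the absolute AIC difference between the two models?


Compute |497 - 375| = 122.
Model B has the smaller AIC.

122


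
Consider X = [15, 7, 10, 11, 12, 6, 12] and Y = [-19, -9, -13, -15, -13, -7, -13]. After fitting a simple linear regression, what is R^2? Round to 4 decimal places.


The fitted line is Y = -0.2723 + -1.1931*X.
SSres = 9.2772, SStot = 91.4286.
R^2 = 1 - SSres/SStot = 0.8985.

0.8985


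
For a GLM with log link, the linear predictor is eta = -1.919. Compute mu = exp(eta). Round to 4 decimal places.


Apply the inverse link:
mu = e^-1.919 = 0.1468.

0.1468


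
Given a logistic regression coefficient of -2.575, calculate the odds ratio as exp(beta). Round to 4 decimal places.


The odds ratio is computed as:
OR = e^(-2.575) = 0.0762.

0.0762


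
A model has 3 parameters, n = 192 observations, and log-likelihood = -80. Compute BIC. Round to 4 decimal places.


k * ln(n) = 3 * ln(192) = 3 * 5.257495 = 15.772485.
-2 * loglik = -2 * (-80) = 160.
BIC = 15.772485 + 160 = 175.772485, which rounds to 175.7725.

175.7725


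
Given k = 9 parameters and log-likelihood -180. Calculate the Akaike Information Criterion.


Compute:
2k = 2*9 = 18.
-2*loglik = -2*(-180) = 360.
AIC = 18 + 360 = 378.

378


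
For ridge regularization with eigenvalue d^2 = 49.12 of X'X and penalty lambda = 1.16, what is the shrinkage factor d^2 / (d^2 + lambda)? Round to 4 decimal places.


Denominator = d^2 + lambda = 49.12 + 1.16 = 50.2800.
Shrinkage = 49.12 / 50.2800 = 0.9769.

0.9769


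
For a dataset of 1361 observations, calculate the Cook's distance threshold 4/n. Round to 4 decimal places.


Using the rule of thumb:
Threshold = 4 / 1361 = 0.0029.

0.0029


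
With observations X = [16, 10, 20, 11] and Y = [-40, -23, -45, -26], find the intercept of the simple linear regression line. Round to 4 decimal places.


Compute b1 = -2.2625 from the OLS formula.
With xbar = 14.2500 and ybar = -33.5000, the intercept is:
b0 = -33.5000 - -2.2625 * 14.2500 = -1.2587.

-1.2587


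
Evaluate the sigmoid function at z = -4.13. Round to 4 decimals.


First, exp(4.1300) = 62.1779.
Then sigma(z) = 1/(1 + 62.1779) = 0.0158.

0.0158


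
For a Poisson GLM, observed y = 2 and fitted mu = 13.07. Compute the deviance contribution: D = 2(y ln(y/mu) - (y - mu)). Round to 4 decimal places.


Compute y*ln(y/mu) = 2*ln(2/13.07) = 2*-1.877172 = -3.754344.
y - mu = -11.07.
D = 2*(-3.754344 - (-11.07)) = 14.631312, which rounds to 14.6313.

14.6313


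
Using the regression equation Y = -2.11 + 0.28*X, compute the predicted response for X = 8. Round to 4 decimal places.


Substitute X = 8 into the equation:
Y = -2.11 + 0.28 * 8 = -2.11 + 2.2400 = 0.1300.

0.1300


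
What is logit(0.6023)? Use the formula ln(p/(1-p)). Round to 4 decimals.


Compute the odds: 0.6023/0.3977 = 1.5145.
Take the natural log: ln(1.5145) = 0.4151.

0.4151


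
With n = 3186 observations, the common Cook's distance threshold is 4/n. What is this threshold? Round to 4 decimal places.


Cook's distance cutoff = 4/n = 4/3186.
= 0.0013.

0.0013


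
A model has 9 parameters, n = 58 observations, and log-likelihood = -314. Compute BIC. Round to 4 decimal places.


Compute k*ln(n) = 9*ln(58) = 9*4.060443 = 36.543987.
Then -2*loglik = 628.
BIC = 36.543987 + 628 = 664.543987, which rounds to 664.5440.

664.5440


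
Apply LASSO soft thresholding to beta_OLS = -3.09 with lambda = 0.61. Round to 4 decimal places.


Absolute value: |-3.09| = 3.09.
Compare to lambda = 0.61.
Since |beta| > lambda, coefficient = sign(beta)*(|beta| - lambda) = -2.4800.

-2.4800


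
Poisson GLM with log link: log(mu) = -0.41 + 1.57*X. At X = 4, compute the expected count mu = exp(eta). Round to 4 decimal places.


eta = -0.41 + 1.57 * 4 = 5.8700.
mu = exp(5.8700) = 354.2490.

354.2490


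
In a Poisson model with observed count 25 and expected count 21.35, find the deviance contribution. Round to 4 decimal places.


Compute y*ln(y/mu) = 25*ln(25/21.35) = 25*0.157824 = 3.945600.
y - mu = 3.65.
D = 2*(3.945600 - (3.65)) = 0.591200, which rounds to 0.5912.

0.5912


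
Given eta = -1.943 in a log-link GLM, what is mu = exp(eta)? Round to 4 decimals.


The inverse log link gives:
mu = exp(-1.943) = 0.1433.

0.1433


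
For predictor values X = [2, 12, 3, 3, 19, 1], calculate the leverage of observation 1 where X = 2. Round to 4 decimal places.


Mean of X: xbar = 6.6667.
SXX = 261.3333.
For X = 2: h = 1/6 + (2 - 6.6667)^2/261.3333 = 0.2500.

0.2500


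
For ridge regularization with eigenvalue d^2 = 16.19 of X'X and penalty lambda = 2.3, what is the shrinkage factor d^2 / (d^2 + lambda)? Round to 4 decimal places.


d^2 + lambda = 16.19 + 2.3 = 18.4900.
Shrinkage factor = 16.19/18.4900 = 0.8756.

0.8756


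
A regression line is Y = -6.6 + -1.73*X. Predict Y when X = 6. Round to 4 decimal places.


Plug X = 6 into Y = -6.6 + -1.73*X:
Y = -6.6 + -10.3800 = -16.9800.

-16.9800


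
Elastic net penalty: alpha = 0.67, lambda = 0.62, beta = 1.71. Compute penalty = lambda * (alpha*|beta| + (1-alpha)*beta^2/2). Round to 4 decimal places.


alpha * |beta| = 0.67 * 1.71 = 1.1457.
(1-alpha) * beta^2/2 = 0.33 * 2.9241/2 = 0.4825.
Total = 0.62 * (1.1457 + 0.4825) = 1.0095.

1.0095


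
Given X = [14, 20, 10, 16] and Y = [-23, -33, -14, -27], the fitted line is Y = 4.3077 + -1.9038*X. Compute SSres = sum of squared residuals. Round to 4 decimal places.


Predicted values from Y = 4.3077 + -1.9038*X.
Residuals: [-0.6545, 0.7683, 0.7303, -0.8469].
SSres = 2.2692.

2.2692


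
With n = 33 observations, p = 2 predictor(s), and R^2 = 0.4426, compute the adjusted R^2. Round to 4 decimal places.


Adjusted R^2 = 1 - (1 - R^2) * (n-1)/(n-p-1).
(1 - R^2) = 0.5574.
(n-1)/(n-p-1) = 32/30.
(1 - R^2) * (n-1) = 0.5574 * 32 = 17.8368.
Divide by (n-p-1): 17.8368 / 30 = 0.5946.
Adj R^2 = 1 - 0.5946 = 0.4054.

0.4054


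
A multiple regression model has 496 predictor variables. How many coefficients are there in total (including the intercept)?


Total coefficients = number of predictors + 1 (for the intercept).
= 496 + 1 = 497.

497


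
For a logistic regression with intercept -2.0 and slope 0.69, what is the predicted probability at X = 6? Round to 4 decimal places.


Compute z = -2.0 + (0.69)(6) = 2.1400.
exp(-z) = 0.1177.
P = 1/(1 + 0.1177) = 0.8947.

0.8947


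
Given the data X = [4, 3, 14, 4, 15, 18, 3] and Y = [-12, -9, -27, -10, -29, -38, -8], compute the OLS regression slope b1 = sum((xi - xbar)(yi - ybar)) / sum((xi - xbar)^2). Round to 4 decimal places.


Calculate xbar = 8.7143, ybar = -19.0000.
S_xx = 263.4286, S_xy = -477.0000.
Using b1 = S_xy / S_xx = -477.0000 / 263.4286, we get b1 = -1.8107.

-1.8107


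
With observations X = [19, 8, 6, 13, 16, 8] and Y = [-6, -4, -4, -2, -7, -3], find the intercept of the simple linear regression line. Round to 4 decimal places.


Compute b1 = -0.2150 from the OLS formula.
With xbar = 11.6667 and ybar = -4.3333, the intercept is:
b0 = -4.3333 - -0.2150 * 11.6667 = -1.8250.

-1.8250


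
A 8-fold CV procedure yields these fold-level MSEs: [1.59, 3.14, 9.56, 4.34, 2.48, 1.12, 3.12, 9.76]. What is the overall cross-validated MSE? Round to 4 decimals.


Add all fold MSEs: 35.1100.
Divide by k = 8: 35.1100/8 = 4.3888.

4.3888


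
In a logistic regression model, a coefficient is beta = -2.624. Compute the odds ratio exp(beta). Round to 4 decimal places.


exp(-2.624) = 0.0725.
So the odds ratio is 0.0725.

0.0725


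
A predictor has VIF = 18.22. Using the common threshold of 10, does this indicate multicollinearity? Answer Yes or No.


Compare VIF = 18.22 to the threshold of 10.
18.22 >= 10, so the answer is Yes.

Yes


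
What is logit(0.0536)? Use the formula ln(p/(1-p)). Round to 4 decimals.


1 - p = 0.9464.
p/(1-p) = 0.0566.
logit = ln(0.0566) = -2.8711.

-2.8711


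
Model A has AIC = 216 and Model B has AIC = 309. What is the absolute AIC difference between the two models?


|AIC_A - AIC_B| = |216 - 309| = 93.
Model A is preferred (lower AIC).

93


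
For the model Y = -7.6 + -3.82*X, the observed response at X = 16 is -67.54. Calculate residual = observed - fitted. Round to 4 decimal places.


Compute yhat = -7.6 + (-3.82)(16) = -68.7200.
Residual = actual - predicted = -67.54 - -68.7200 = 1.1800.

1.1800


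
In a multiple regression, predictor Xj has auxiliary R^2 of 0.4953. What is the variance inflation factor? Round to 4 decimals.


Using VIF = 1/(1 - R^2_j):
1 - 0.4953 = 0.5047.
VIF = 1.9814.

1.9814


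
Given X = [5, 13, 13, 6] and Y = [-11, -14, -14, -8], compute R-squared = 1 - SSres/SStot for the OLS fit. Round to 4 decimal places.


After computing the OLS fit (b0=-6.4934, b1=-0.5683):
SSres = 6.4229, SStot = 24.7500.
R^2 = 1 - 6.4229/24.7500 = 0.7405.

0.7405


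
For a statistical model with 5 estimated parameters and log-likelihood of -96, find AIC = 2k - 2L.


AIC = 2*5 - 2*(-96).
= 10 + 192 = 202.

202


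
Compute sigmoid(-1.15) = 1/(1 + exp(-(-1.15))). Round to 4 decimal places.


First, exp(1.1500) = 3.1582.
Then sigma(z) = 1/(1 + 3.1582) = 0.2405.

0.2405


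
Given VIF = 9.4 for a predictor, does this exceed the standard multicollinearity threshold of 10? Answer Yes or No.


Compare VIF = 9.4 to the threshold of 10.
9.4 < 10, so the answer is No.

No


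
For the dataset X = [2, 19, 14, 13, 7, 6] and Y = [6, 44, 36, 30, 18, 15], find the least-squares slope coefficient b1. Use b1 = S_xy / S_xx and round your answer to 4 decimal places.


First compute the means: xbar = 10.1667, ybar = 24.8333.
Then S_xx = sum((xi - xbar)^2) = 194.8333.
S_xy = sum((xi - xbar)(yi - ybar)) = 443.1667.
b1 = S_xy / S_xx = 443.1667 / 194.8333 = 2.2746.

2.2746


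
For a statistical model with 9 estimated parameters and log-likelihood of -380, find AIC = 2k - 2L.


Compute:
2k = 2*9 = 18.
-2*loglik = -2*(-380) = 760.
AIC = 18 + 760 = 778.

778


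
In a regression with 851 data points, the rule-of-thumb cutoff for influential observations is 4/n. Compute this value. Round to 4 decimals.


Cook's distance cutoff = 4/n = 4/851.
= 0.0047.

0.0047


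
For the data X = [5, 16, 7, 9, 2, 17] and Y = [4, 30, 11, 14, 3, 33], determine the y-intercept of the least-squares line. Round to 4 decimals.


The slope is b1 = 2.1140.
Sample means are xbar = 9.3333 and ybar = 15.8333.
Intercept: b0 = 15.8333 - (2.1140)(9.3333) = -3.8971.

-3.8971


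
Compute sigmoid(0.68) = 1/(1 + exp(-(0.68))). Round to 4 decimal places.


First, exp(-0.6800) = 0.5066.
Then sigma(z) = 1/(1 + 0.5066) = 0.6637.

0.6637


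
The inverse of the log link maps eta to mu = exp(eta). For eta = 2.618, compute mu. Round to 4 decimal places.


The inverse log link gives:
mu = exp(2.618) = 13.7083.

13.7083


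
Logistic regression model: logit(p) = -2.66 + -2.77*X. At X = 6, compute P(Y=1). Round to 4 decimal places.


Linear predictor: z = -2.66 + -2.77 * 6 = -19.2800.
P = 1/(1 + exp(19.2800)) = 1/(1 + 236155253.3790) = 0.0000.

0.0000


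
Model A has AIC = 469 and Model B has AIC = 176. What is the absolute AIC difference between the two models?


Compute |469 - 176| = 293.
Model B has the smaller AIC.

293


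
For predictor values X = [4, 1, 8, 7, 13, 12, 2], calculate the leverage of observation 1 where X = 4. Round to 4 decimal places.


Mean of X: xbar = 6.7143.
SXX = 131.4286.
For X = 4: h = 1/7 + (4 - 6.7143)^2/131.4286 = 0.1989.

0.1989


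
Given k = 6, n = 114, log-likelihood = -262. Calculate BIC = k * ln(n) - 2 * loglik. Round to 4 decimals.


ln(114) = 4.736198.
k * ln(n) = 6 * 4.736198 = 28.417188.
-2L = 524.
BIC = 28.417188 + 524 = 552.417188, which rounds to 552.4172.

552.4172


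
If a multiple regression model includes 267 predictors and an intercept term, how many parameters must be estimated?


Including the intercept, the model has 267 predictor coefficients + 1 intercept.
Total = 268.

268


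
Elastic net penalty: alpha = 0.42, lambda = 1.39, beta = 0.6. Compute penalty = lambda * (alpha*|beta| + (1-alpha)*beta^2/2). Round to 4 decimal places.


Compute:
L1 = 0.42 * 0.6 = 0.2520.
L2 = 0.58 * 0.6^2 / 2 = 0.1044.
Penalty = 1.39 * (0.2520 + 0.1044) = 0.4954.

0.4954


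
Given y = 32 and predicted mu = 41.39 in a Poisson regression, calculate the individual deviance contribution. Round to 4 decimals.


Compute y*ln(y/mu) = 32*ln(32/41.39) = 32*-0.257303 = -8.233696.
y - mu = -9.39.
D = 2*(-8.233696 - (-9.39)) = 2.312608, which rounds to 2.3126.

2.3126


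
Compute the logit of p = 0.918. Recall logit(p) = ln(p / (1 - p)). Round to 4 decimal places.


Compute the odds: 0.918/0.082 = 11.1951.
Take the natural log: ln(11.1951) = 2.4155.

2.4155


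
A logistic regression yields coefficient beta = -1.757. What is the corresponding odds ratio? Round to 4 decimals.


Odds ratio = exp(beta) = exp(-1.757).
= 0.1726.

0.1726
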